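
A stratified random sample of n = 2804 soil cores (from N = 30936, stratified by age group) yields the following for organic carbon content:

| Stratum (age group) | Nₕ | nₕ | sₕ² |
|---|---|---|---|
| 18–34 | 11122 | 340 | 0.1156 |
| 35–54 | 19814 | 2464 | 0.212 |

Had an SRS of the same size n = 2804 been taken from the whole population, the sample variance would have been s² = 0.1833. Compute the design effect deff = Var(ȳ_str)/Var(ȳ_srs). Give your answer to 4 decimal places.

1.2366

Var(ȳ_str) = Σ Wₕ²(1−fₕ)sₕ²/nₕ with Wₕ = Nₕ/30936:
  18–34: (11122/30936)²·(1−340/11122)·0.1156/340 = 4.2602278 × 10^-5
  35–54: (19814/30936)²·(1−2464/19814)·0.212/2464 = 3.0905692 × 10^-5
  → Var(ȳ_str) = 7.350797 × 10^-5.
Var(ȳ_srs) = (1 − 2804/30936)·0.1833/2804 = 5.9445763 × 10^-5.
deff = (7.350797 × 10^-5) / (5.9445763 × 10^-5) = 1.2366.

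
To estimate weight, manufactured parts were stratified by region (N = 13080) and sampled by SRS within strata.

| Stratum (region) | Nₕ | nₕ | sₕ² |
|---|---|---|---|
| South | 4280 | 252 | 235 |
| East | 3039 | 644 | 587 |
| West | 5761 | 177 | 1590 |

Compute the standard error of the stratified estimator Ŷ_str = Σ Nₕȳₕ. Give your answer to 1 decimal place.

17654.8

Var(Ŷ_str) = Σₕ Nₕ²(1 − fₕ)sₕ²/nₕ.
South: 4280²·(1 − 252/4280)·235/252 = 1.6076835 × 10^7.
East: 3039²·(1 − 644/3039)·587/644 = 6.6341983 × 10^6.
West: 5761²·(1 − 177/5761)·1590/177 = 2.8897957 × 10^8.
Sum = 3.116906 × 10^8.
SE = √(3.116906 × 10^8) = 17654.8.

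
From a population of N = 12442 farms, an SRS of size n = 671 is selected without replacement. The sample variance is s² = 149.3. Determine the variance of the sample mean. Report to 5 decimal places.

Under SRS without replacement, Var(ȳ) = (1 − f)·s²/n with f = n/N = 671/12442 = 0.05393024.
Var(ȳ) = (1 − 0.05393024)·149.3/671 = 0.94606976·0.22250373 = 0.21050405.

0.21050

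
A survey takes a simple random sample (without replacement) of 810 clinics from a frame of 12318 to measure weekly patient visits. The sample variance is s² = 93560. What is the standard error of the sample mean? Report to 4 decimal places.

Under SRS without replacement, Var(ȳ) = (1 − f)·s²/n with f = n/N = 810/12318 = 0.06575743.
Var(ȳ) = (1 − 0.06575743)·93560/810 = 0.93424257·115.50617 = 107.91078.
SE(ȳ) = √(107.91078) = 10.3880.

10.3880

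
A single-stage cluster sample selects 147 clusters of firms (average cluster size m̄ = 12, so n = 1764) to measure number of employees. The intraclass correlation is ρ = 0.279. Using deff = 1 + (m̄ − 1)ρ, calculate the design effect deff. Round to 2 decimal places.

4.07

deff = 1 + (12 − 1)·0.279 = 1 + 3.069 = 4.069.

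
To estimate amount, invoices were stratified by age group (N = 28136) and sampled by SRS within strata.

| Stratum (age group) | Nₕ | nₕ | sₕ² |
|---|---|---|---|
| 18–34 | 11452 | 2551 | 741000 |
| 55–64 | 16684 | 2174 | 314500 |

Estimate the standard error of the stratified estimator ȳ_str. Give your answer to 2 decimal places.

Var(ȳ_str) = Σₕ Wₕ²(1 − fₕ)sₕ²/nₕ with Wₕ = Nₕ/N, N = 28136.
18–34: Wₕ = 0.40702303; term = 0.40702303²·(1 − 0.22275585)·741000/2551 = 37.402719.
55–64: Wₕ = 0.59297697; term = 0.59297697²·(1 − 0.13030448)·314500/2174 = 44.238867.
Sum = 81.641586.
SE = √(81.641586) = 9.04.

9.04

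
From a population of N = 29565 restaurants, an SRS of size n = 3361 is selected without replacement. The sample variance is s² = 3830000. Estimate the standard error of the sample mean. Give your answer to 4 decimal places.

31.7804

Under SRS without replacement, Var(ȳ) = (1 − f)·s²/n with f = n/N = 3361/29565 = 0.11368172.
Var(ȳ) = (1 − 0.11368172)·3830000/3361 = 0.88631828·1139.5418 = 1009.9967.
SE(ȳ) = √(1009.9967) = 31.7804.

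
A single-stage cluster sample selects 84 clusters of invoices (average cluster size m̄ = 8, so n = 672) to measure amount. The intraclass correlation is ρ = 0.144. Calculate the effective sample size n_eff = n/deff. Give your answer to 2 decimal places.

334.66

deff = 1 + (8 − 1)·0.144 = 1 + 1.008 = 2.008.
n_eff = 672 / 2.008 = 334.66.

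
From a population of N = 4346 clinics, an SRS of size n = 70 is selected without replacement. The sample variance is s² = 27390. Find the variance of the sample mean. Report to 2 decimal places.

384.98

Under SRS without replacement, Var(ȳ) = (1 − f)·s²/n with f = n/N = 70/4346 = 0.01610676.
Var(ȳ) = (1 − 0.01610676)·27390/70 = 0.98389324·391.28571 = 384.98337.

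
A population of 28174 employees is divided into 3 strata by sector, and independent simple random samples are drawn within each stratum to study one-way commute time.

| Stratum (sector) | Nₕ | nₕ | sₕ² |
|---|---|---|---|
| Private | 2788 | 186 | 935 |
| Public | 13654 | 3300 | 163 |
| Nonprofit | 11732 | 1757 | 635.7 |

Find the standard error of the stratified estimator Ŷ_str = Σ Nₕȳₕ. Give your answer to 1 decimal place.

9262.4

Var(Ŷ_str) = Σₕ Nₕ²(1 − fₕ)sₕ²/nₕ.
Private: 2788²·(1 − 186/2788)·935/186 = 3.646689 × 10^7.
Public: 13654²·(1 − 3300/13654)·163/3300 = 6.9829949 × 10^6.
Nonprofit: 11732²·(1 − 1757/11732)·635.7/1757 = 4.2341419 × 10^7.
Sum = 8.5791304 × 10^7.
SE = √(8.5791304 × 10^7) = 9262.4.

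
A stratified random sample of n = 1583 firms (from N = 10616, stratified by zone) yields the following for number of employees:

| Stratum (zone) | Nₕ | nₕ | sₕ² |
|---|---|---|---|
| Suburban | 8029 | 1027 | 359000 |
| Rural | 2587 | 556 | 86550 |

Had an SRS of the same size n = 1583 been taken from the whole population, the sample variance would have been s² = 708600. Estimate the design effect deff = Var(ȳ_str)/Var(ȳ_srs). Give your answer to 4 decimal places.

Var(ȳ_str) = Σ Wₕ²(1−fₕ)sₕ²/nₕ with Wₕ = Nₕ/10616:
  Suburban: (8029/10616)²·(1−1027/8029)·359000/1027 = 174.37561
  Rural: (2587/10616)²·(1−556/2587)·86550/556 = 7.257329
  → Var(ȳ_str) = 181.63294.
Var(ȳ_srs) = (1 − 1583/10616)·708600/1583 = 380.88278.
deff = 181.63294 / 380.88278 = 0.4769.

0.4769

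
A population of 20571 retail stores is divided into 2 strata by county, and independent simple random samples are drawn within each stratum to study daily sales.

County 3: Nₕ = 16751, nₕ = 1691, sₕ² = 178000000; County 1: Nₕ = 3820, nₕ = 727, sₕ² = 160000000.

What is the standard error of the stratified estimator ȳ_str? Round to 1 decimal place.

Var(ȳ_str) = Σₕ Wₕ²(1 − fₕ)sₕ²/nₕ with Wₕ = Nₕ/N, N = 20571.
County 3: Wₕ = 0.81430169; term = 0.81430169²·(1 − 0.10094920)·178000000/1691 = 62752.538.
County 1: Wₕ = 0.18569831; term = 0.18569831²·(1 − 0.19031414)·160000000/727 = 6144.9457.
Sum = 68897.484.
SE = √(68897.484) = 262.5.

262.5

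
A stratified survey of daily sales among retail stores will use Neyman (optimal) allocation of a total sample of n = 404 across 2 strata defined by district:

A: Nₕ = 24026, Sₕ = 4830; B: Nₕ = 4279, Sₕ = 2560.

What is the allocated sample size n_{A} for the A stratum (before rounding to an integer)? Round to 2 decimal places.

Neyman allocation: nₕ = n·NₕSₕ / Σⱼ NⱼSⱼ.
Σ NⱼSⱼ = 24026·4830 + 4279·2560 = 1.2699982 × 10^8.
n_{A} = 404·24026·4830 / (1.2699982 × 10^8) = 369.15.

369.15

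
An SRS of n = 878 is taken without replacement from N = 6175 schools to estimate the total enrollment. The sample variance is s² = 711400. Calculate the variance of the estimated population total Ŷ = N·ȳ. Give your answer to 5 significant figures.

Var(Ŷ) = N²·Var(ȳ) = N²·(1 − n/N)·s²/n.
f = 878/6175 = 0.14218623; Var(ȳ) = 0.85781377·711400/878 = 695.04409.
Var(Ŷ) = 6175² · 695.04409 = 2.6502466 × 10^10.

2.6502 × 10^10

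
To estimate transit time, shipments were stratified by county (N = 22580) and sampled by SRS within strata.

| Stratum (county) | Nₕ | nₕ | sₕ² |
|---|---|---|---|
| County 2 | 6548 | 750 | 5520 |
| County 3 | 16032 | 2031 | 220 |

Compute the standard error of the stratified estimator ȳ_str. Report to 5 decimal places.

Var(ȳ_str) = Σₕ Wₕ²(1 − fₕ)sₕ²/nₕ with Wₕ = Nₕ/N, N = 22580.
County 2: Wₕ = 0.28999114; term = 0.28999114²·(1 − 0.11453879)·5520/750 = 0.54804576.
County 3: Wₕ = 0.71000886; term = 0.71000886²·(1 − 0.12668413)·220/2031 = 0.047688278.
Sum = 0.59573404.
SE = √(0.59573404) = 0.77184.

0.77184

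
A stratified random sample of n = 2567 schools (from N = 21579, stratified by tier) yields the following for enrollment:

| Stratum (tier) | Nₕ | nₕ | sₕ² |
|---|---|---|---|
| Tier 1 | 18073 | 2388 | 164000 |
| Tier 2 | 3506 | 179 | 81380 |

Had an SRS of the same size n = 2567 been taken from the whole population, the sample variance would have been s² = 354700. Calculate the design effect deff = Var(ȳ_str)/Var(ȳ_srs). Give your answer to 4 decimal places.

0.4370

Var(ȳ_str) = Σ Wₕ²(1−fₕ)sₕ²/nₕ with Wₕ = Nₕ/21579:
  Tier 1: (18073/21579)²·(1−2388/18073)·164000/2388 = 41.808219
  Tier 2: (3506/21579)²·(1−179/3506)·81380/179 = 11.388506
  → Var(ȳ_str) = 53.196725.
Var(ȳ_srs) = (1 − 2567/21579)·354700/2567 = 121.73958.
deff = 53.196725 / 121.73958 = 0.4370.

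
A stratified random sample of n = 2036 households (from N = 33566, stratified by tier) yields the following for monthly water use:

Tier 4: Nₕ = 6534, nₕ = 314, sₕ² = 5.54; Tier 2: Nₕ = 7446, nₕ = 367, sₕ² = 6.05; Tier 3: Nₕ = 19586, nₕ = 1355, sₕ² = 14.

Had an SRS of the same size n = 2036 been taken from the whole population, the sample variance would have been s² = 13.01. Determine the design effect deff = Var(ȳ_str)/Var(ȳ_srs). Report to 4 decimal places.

Var(ȳ_str) = Σ Wₕ²(1−fₕ)sₕ²/nₕ with Wₕ = Nₕ/33566:
  Tier 4: (6534/33566)²·(1−314/6534)·5.54/314 = 6.3642972 × 10^-4
  Tier 2: (7446/33566)²·(1−367/7446)·6.05/367 = 7.7123206 × 10^-4
  Tier 3: (19586/33566)²·(1−1355/19586)·14/1355 = 0.0032745061
  → Var(ȳ_str) = 0.0046821679.
Var(ȳ_srs) = (1 − 2036/33566)·13.01/2036 = 0.0060023858.
deff = 0.0046821679 / 0.0060023858 = 0.7801.

0.7801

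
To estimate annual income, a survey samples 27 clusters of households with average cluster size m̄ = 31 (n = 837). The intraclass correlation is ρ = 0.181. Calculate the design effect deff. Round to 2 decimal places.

6.43

deff = 1 + (31 − 1)·0.181 = 1 + 5.43 = 6.43.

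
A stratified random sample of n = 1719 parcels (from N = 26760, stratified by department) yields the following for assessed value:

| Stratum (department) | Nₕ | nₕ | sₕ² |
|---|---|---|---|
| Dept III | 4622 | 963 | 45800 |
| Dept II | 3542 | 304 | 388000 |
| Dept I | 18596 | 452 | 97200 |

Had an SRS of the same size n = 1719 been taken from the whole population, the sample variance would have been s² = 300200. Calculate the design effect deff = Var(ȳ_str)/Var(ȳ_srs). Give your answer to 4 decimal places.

0.7520

Var(ȳ_str) = Σ Wₕ²(1−fₕ)sₕ²/nₕ with Wₕ = Nₕ/26760:
  Dept III: (4622/26760)²·(1−963/4622)·45800/963 = 1.1232058
  Dept II: (3542/26760)²·(1−304/3542)·388000/304 = 20.441432
  Dept I: (18596/26760)²·(1−452/18596)·97200/452 = 101.32303
  → Var(ȳ_str) = 122.88767.
Var(ȳ_srs) = (1 − 1719/26760)·300200/1719 = 163.41818.
deff = 122.88767 / 163.41818 = 0.7520.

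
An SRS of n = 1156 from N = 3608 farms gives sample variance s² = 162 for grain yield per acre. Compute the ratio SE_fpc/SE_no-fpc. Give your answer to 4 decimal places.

f = n/N = 1156/3608 = 0.32039911.
SE_no-fpc = √(s²/n) = 0.37435065; SE_fpc = √((1−f)s²/n) = 0.30860685.
Ratio = √(1−f) = 0.82437909.

0.8244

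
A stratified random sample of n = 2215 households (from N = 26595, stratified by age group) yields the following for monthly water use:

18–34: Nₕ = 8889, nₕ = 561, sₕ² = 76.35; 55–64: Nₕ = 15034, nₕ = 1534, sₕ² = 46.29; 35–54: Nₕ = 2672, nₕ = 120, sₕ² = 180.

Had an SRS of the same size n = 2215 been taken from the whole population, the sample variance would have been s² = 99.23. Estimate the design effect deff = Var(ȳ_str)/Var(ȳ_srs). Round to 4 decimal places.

Var(ȳ_str) = Σ Wₕ²(1−fₕ)sₕ²/nₕ with Wₕ = Nₕ/26595:
  18–34: (8889/26595)²·(1−561/8889)·76.35/561 = 0.014244257
  55–64: (15034/26595)²·(1−1534/15034)·46.29/1534 = 0.008659048
  35–54: (2672/26595)²·(1−120/2672)·180/120 = 0.014461335
  → Var(ȳ_str) = 0.03736464.
Var(ȳ_srs) = (1 − 2215/26595)·99.23/2215 = 0.041067945.
deff = 0.03736464 / 0.041067945 = 0.9098.

0.9098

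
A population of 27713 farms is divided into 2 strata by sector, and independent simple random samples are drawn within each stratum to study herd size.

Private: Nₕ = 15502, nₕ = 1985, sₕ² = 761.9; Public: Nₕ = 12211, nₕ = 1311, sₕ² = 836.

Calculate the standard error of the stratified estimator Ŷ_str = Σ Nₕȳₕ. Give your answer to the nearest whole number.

Var(Ŷ_str) = Σₕ Nₕ²(1 − fₕ)sₕ²/nₕ.
Private: 15502²·(1 − 1985/15502)·761.9/1985 = 8.0427674 × 10^7.
Public: 12211²·(1 − 1311/12211)·836/1311 = 8.4875299 × 10^7.
Sum = 1.6530297 × 10^8.
SE = √(1.6530297 × 10^8) = 12857.

12857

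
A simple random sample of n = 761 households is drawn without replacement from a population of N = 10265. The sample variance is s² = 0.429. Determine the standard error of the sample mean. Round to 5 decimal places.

Under SRS without replacement, Var(ȳ) = (1 − f)·s²/n with f = n/N = 761/10265 = 0.07413541.
Var(ȳ) = (1 − 0.07413541)·0.429/761 = 0.92586459·5.6373193 × 10^-4 = 5.2193943 × 10^-4.
SE(ȳ) = √(5.2193943 × 10^-4) = 0.02285.

0.02285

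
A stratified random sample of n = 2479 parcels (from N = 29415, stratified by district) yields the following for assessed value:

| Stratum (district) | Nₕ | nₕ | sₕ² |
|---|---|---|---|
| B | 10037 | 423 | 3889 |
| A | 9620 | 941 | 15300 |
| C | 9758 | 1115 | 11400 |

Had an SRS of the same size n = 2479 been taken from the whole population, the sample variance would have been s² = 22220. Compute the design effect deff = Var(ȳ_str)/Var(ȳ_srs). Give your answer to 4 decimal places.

0.4375

Var(ȳ_str) = Σ Wₕ²(1−fₕ)sₕ²/nₕ with Wₕ = Nₕ/29415:
  B: (10037/29415)²·(1−423/10037)·3889/423 = 1.02534
  A: (9620/29415)²·(1−941/9620)·15300/941 = 1.5689491
  C: (9758/29415)²·(1−1115/9758)·11400/1115 = 0.99659248
  → Var(ȳ_str) = 3.5908816.
Var(ȳ_srs) = (1 − 2479/29415)·22220/2479 = 8.2078947.
deff = 3.5908816 / 8.2078947 = 0.4375.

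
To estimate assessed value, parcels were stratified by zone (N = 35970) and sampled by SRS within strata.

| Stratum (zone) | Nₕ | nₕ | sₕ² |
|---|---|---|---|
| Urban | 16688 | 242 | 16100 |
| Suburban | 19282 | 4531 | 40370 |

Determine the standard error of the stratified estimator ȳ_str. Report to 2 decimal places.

4.01

Var(ȳ_str) = Σₕ Wₕ²(1 − fₕ)sₕ²/nₕ with Wₕ = Nₕ/N, N = 35970.
Urban: Wₕ = 0.46394217; term = 0.46394217²·(1 − 0.01450144)·16100/242 = 14.112183.
Suburban: Wₕ = 0.53605783; term = 0.53605783²·(1 − 0.23498600)·40370/4531 = 1.9586523.
Sum = 16.070835.
SE = √(16.070835) = 4.01.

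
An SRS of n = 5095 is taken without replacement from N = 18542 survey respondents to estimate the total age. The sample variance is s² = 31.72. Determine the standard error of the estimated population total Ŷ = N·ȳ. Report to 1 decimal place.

1245.9

Var(Ŷ) = N²·Var(ȳ) = N²·(1 − n/N)·s²/n.
f = 5095/18542 = 0.27478158; Var(ȳ) = 0.72521842·31.72/5095 = 0.0045150007.
Var(Ŷ) = 18542² · 0.0045150007 = 1.5522833 × 10^6.
SE(Ŷ) = √(1.5522833 × 10^6) = 1245.9.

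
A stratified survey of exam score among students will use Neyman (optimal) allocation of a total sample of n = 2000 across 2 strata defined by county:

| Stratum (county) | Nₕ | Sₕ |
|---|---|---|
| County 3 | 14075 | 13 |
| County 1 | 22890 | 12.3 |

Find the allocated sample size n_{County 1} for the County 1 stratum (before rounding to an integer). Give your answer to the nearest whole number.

1212

Neyman allocation: nₕ = n·NₕSₕ / Σⱼ NⱼSⱼ.
Σ NⱼSⱼ = 14075·13 + 22890·12.3 = 464522.
n_{County 1} = 2000·22890·12.3 / 464522 = 1212.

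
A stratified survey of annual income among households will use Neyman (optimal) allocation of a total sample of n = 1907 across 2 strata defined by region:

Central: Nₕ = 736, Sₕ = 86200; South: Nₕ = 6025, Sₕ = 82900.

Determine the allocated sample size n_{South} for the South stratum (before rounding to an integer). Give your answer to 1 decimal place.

1692.1

Neyman allocation: nₕ = n·NₕSₕ / Σⱼ NⱼSⱼ.
Σ NⱼSⱼ = 736·86200 + 6025·82900 = 5.629157 × 10^8.
n_{South} = 1907·6025·82900 / (5.629157 × 10^8) = 1692.1.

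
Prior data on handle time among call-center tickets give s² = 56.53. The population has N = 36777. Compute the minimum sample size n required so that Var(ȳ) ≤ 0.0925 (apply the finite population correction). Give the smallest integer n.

602

Without fpc, n₀ = s²/D = 56.53/0.0925 = 611.1351.
With fpc, (1 − n/N)·s²/n ≤ D requires n ≥ n₀/(1 + n₀/N) = 611.1351/(1 + 611.1351/36777) = 601.1457.
Rounding up, n = 602.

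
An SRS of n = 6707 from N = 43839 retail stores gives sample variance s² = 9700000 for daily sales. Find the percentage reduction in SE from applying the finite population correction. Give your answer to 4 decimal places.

f = n/N = 6707/43839 = 0.15299163.
SE_no-fpc = √(s²/n) = 38.029596; SE_fpc = √((1−f)s²/n) = 34.9998.
Ratio = √(1−f) = 0.92033058. Reduction = 100·(1 − 0.92033058) = 7.9669%.

7.9669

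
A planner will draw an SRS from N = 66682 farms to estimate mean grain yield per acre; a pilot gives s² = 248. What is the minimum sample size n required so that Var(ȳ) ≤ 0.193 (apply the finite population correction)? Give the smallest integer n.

1261

Without fpc, n₀ = s²/D = 248/0.193 = 1284.9741.
With fpc, (1 − n/N)·s²/n ≤ D requires n ≥ n₀/(1 + n₀/N) = 1284.9741/(1 + 1284.9741/66682) = 1260.6806.
Rounding up, n = 1261.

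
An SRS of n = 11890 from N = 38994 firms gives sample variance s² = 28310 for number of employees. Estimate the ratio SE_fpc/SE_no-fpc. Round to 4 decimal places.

f = n/N = 11890/38994 = 0.30491871.
SE_no-fpc = √(s²/n) = 1.5430465; SE_fpc = √((1−f)s²/n) = 1.2864615.
Ratio = √(1−f) = 0.83371536.

0.8337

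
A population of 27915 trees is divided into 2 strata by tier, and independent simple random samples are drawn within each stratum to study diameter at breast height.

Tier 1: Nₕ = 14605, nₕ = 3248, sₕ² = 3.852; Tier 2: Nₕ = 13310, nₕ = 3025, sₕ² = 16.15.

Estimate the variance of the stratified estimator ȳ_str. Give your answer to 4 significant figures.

0.001190

Var(ȳ_str) = Σₕ Wₕ²(1 − fₕ)sₕ²/nₕ with Wₕ = Nₕ/N, N = 27915.
Tier 1: Wₕ = 0.52319541; term = 0.52319541²·(1 − 0.22238959)·3.852/3248 = 2.5244117 × 10^-4.
Tier 2: Wₕ = 0.47680459; term = 0.47680459²·(1 − 0.22727273)·16.15/3025 = 9.3789503 × 10^-4.
Sum = 0.0011903362.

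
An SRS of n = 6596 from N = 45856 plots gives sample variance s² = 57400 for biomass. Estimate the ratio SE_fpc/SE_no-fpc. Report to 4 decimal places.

0.9253

f = n/N = 6596/45856 = 0.14384159.
SE_no-fpc = √(s²/n) = 2.9499566; SE_fpc = √((1−f)s²/n) = 2.7295603.
Ratio = √(1−f) = 0.92528828.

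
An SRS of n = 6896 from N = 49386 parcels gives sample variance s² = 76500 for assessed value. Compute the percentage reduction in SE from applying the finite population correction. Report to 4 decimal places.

f = n/N = 6896/49386 = 0.13963471.
SE_no-fpc = √(s²/n) = 3.3306737; SE_fpc = √((1−f)s²/n) = 3.0893956.
Ratio = √(1−f) = 0.92755878. Reduction = 100·(1 − 0.92755878) = 7.2441%.

7.2441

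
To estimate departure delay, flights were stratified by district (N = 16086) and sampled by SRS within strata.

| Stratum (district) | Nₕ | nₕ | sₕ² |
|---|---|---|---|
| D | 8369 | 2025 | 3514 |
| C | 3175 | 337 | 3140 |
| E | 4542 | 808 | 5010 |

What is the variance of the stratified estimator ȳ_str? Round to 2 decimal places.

Var(ȳ_str) = Σₕ Wₕ²(1 − fₕ)sₕ²/nₕ with Wₕ = Nₕ/N, N = 16086.
D: Wₕ = 0.52026607; term = 0.52026607²·(1 − 0.24196439)·3514/2025 = 0.35605521.
C: Wₕ = 0.19737660; term = 0.19737660²·(1 − 0.10614173)·3140/337 = 0.32445894.
E: Wₕ = 0.28235733; term = 0.28235733²·(1 − 0.17789520)·5010/808 = 0.40639811.
Sum = 1.0869123.

1.09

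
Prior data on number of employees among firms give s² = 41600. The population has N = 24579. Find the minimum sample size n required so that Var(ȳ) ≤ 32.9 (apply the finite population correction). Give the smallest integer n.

Without fpc, n₀ = s²/D = 41600/32.9 = 1264.4377.
With fpc, (1 − n/N)·s²/n ≤ D requires n ≥ n₀/(1 + n₀/N) = 1264.4377/(1 + 1264.4377/24579) = 1202.5728.
Rounding up, n = 1203.

1203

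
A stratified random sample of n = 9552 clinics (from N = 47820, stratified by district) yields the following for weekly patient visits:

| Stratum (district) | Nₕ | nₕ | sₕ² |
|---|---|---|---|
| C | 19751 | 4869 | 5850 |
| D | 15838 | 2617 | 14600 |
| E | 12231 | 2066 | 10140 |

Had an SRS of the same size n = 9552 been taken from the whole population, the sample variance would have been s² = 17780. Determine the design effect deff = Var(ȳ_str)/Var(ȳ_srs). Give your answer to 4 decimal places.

Var(ȳ_str) = Σ Wₕ²(1−fₕ)sₕ²/nₕ with Wₕ = Nₕ/47820:
  C: (19751/47820)²·(1−4869/19751)·5850/4869 = 0.15443557
  D: (15838/47820)²·(1−2617/15838)·14600/2617 = 0.51085145
  E: (12231/47820)²·(1−2066/12231)·10140/2066 = 0.26684425
  → Var(ȳ_str) = 0.93213127.
Var(ȳ_srs) = (1 − 9552/47820)·17780/9552 = 1.4895793.
deff = 0.93213127 / 1.4895793 = 0.6258.

0.6258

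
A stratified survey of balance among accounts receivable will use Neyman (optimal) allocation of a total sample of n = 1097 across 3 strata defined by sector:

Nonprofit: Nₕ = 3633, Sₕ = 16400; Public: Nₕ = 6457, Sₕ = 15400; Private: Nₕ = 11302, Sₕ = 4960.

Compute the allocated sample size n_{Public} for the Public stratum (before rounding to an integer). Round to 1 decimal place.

507.2

Neyman allocation: nₕ = n·NₕSₕ / Σⱼ NⱼSⱼ.
Σ NⱼSⱼ = 3633·16400 + 6457·15400 + 11302·4960 = 2.1507692 × 10^8.
n_{Public} = 1097·6457·15400 / (2.1507692 × 10^8) = 507.2.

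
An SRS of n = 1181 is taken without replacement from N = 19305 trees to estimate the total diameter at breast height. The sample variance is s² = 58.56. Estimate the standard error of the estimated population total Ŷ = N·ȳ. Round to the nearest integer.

Var(Ŷ) = N²·Var(ȳ) = N²·(1 − n/N)·s²/n.
f = 1181/19305 = 0.06117586; Var(ȳ) = 0.93882414·58.56/1181 = 0.046551686.
Var(Ŷ) = 19305² · 0.046551686 = 1.7349023 × 10^7.
SE(Ŷ) = √(1.7349023 × 10^7) = 4165.

4165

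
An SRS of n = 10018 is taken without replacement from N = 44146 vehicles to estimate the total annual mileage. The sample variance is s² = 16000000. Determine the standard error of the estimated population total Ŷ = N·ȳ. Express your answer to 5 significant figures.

Var(Ŷ) = N²·Var(ȳ) = N²·(1 − n/N)·s²/n.
f = 10018/44146 = 0.22692883; Var(ȳ) = 0.77307117·16000000/10018 = 1234.6914.
Var(Ŷ) = 44146² · 1234.6914 = 2.4062522 × 10^12.
SE(Ŷ) = √(2.4062522 × 10^12) = 1.5512 × 10^6.

1.5512 × 10^6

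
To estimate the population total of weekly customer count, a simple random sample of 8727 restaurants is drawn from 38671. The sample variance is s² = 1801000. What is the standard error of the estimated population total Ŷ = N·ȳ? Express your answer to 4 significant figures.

Var(Ŷ) = N²·Var(ȳ) = N²·(1 − n/N)·s²/n.
f = 8727/38671 = 0.22567298; Var(ȳ) = 0.77432702·1801000/8727 = 159.79867.
Var(Ŷ) = 38671² · 159.79867 = 2.3897032 × 10^11.
SE(Ŷ) = √(2.3897032 × 10^11) = 488800.

488800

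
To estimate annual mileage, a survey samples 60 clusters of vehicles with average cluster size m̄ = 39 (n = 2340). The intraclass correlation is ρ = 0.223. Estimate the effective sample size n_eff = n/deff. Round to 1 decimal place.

247.0

deff = 1 + (39 − 1)·0.223 = 1 + 8.474 = 9.474.
n_eff = 2340 / 9.474 = 247.0.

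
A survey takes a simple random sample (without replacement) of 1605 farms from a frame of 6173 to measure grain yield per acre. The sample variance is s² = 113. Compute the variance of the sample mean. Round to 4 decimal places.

0.0521

Under SRS without replacement, Var(ȳ) = (1 − f)·s²/n with f = n/N = 1605/6173 = 0.26000324.
Var(ȳ) = (1 − 0.26000324)·113/1605 = 0.73999676·0.070404984 = 0.05209946.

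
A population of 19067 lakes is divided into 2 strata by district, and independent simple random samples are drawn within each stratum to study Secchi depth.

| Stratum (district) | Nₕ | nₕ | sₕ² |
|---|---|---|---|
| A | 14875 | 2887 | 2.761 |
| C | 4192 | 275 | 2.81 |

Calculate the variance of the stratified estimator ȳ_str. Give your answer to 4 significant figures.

9.306 × 10^-4

Var(ȳ_str) = Σₕ Wₕ²(1 − fₕ)sₕ²/nₕ with Wₕ = Nₕ/N, N = 19067.
A: Wₕ = 0.78014370; term = 0.78014370²·(1 − 0.19408403)·2.761/2887 = 4.6909262 × 10^-4.
C: Wₕ = 0.21985630; term = 0.21985630²·(1 − 0.06560115)·2.81/275 = 4.6151279 × 10^-4.
Sum = 9.3060541 × 10^-4.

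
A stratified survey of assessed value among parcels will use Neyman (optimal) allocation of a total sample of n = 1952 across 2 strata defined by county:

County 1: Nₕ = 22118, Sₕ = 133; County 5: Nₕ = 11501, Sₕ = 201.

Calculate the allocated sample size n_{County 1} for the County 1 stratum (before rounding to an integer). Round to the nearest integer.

Neyman allocation: nₕ = n·NₕSₕ / Σⱼ NⱼSⱼ.
Σ NⱼSⱼ = 22118·133 + 11501·201 = 5.253395 × 10^6.
n_{County 1} = 1952·22118·133 / (5.253395 × 10^6) = 1093.

1093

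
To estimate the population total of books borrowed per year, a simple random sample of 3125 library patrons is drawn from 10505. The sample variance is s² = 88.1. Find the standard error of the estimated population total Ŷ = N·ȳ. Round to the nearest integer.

1478

Var(Ŷ) = N²·Var(ȳ) = N²·(1 − n/N)·s²/n.
f = 3125/10505 = 0.29747739; Var(ȳ) = 0.70252261·88.1/3125 = 0.019805517.
Var(Ŷ) = 10505² · 0.019805517 = 2.1856383 × 10^6.
SE(Ŷ) = √(2.1856383 × 10^6) = 1478.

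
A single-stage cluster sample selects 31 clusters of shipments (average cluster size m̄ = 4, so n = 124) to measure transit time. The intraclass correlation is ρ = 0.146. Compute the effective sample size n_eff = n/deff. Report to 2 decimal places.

86.23

deff = 1 + (4 − 1)·0.146 = 1 + 0.438 = 1.438.
n_eff = 124 / 1.438 = 86.23.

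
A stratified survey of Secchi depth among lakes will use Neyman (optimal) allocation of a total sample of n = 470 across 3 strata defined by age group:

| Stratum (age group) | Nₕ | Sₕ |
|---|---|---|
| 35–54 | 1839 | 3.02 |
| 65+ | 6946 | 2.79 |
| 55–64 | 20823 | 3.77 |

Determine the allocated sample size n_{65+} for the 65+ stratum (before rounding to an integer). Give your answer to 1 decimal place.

Neyman allocation: nₕ = n·NₕSₕ / Σⱼ NⱼSⱼ.
Σ NⱼSⱼ = 1839·3.02 + 6946·2.79 + 20823·3.77 = 103435.83.
n_{65+} = 470·6946·2.79 / 103435.83 = 88.1.

88.1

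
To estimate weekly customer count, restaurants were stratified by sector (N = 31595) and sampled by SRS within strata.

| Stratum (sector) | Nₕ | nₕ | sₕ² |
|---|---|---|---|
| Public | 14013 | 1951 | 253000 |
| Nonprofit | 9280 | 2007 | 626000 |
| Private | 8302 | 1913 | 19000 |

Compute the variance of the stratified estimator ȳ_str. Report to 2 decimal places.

43.57

Var(ȳ_str) = Σₕ Wₕ²(1 − fₕ)sₕ²/nₕ with Wₕ = Nₕ/N, N = 31595.
Public: Wₕ = 0.44351954; term = 0.44351954²·(1 − 0.13922786)·253000/1951 = 21.957201.
Nonprofit: Wₕ = 0.29371736; term = 0.29371736²·(1 − 0.21627155)·626000/2007 = 21.088797.
Private: Wₕ = 0.26276310; term = 0.26276310²·(1 − 0.23042640)·19000/1913 = 0.52773698.
Sum = 43.573735.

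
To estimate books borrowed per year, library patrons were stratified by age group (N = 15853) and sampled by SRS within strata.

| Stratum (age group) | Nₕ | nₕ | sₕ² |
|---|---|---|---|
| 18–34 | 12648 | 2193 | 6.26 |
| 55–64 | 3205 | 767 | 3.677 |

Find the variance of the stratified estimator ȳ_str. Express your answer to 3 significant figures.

Var(ȳ_str) = Σₕ Wₕ²(1 − fₕ)sₕ²/nₕ with Wₕ = Nₕ/N, N = 15853.
18–34: Wₕ = 0.79783006; term = 0.79783006²·(1 − 0.17338710)·6.26/2193 = 0.0015019611.
55–64: Wₕ = 0.20216994; term = 0.20216994²·(1 − 0.23931357)·3.677/767 = 1.4905175 × 10^-4.
Sum = 0.0016510129.

0.00165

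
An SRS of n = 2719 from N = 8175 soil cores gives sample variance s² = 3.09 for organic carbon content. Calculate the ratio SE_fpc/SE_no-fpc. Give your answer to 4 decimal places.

f = n/N = 2719/8175 = 0.33259939.
SE_no-fpc = √(s²/n) = 0.033711233; SE_fpc = √((1−f)s²/n) = 0.027540254.
Ratio = √(1−f) = 0.81694590.

0.8169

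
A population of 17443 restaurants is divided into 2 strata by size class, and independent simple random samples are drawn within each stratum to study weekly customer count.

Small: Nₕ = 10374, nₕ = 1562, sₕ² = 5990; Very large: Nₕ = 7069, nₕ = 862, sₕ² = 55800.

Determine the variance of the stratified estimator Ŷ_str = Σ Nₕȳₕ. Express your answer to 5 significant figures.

3.1909 × 10^9

Var(Ŷ_str) = Σₕ Nₕ²(1 − fₕ)sₕ²/nₕ.
Small: 10374²·(1 − 1562/10374)·5990/1562 = 3.5056336 × 10^8.
Very large: 7069²·(1 − 862/7069)·55800/862 = 2.840316 × 10^9.
Sum = 3.1908794 × 10^9.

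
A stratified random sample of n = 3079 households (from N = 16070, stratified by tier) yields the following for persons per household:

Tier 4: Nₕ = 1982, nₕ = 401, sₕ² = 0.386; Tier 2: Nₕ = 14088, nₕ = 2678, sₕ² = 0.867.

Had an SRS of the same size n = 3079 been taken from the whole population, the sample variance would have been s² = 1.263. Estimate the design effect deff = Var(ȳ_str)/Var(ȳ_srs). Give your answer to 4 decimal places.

0.6429

Var(ȳ_str) = Σ Wₕ²(1−fₕ)sₕ²/nₕ with Wₕ = Nₕ/16070:
  Tier 4: (1982/16070)²·(1−401/1982)·0.386/401 = 1.1680104 × 10^-5
  Tier 2: (14088/16070)²·(1−2678/14088)·0.867/2678 = 2.0151703 × 10^-4
  → Var(ȳ_str) = 2.1319713 × 10^-4.
Var(ȳ_srs) = (1 − 3079/16070)·1.263/3079 = 3.3160446 × 10^-4.
deff = (2.1319713 × 10^-4) / (3.3160446 × 10^-4) = 0.6429.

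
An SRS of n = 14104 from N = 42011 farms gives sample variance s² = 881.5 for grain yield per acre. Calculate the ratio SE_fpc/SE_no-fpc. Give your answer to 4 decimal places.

0.8150

f = n/N = 14104/42011 = 0.33572160.
SE_no-fpc = √(s²/n) = 0.25; SE_fpc = √((1−f)s²/n) = 0.20375819.
Ratio = √(1−f) = 0.81503276.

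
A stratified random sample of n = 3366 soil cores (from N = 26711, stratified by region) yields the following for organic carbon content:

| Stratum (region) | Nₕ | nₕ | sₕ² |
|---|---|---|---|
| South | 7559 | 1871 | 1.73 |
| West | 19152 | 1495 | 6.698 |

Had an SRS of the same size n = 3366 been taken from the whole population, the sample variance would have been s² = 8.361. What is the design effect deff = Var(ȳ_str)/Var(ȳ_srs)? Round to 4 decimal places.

Var(ȳ_str) = Σ Wₕ²(1−fₕ)sₕ²/nₕ with Wₕ = Nₕ/26711:
  South: (7559/26711)²·(1−1871/7559)·1.73/1871 = 5.5720622 × 10^-5
  West: (19152/26711)²·(1−1495/19152)·6.698/1495 = 0.0021235119
  → Var(ȳ_str) = 0.0021792325.
Var(ȳ_srs) = (1 − 3366/26711)·8.361/3366 = 0.0021709401.
deff = 0.0021792325 / 0.0021709401 = 1.0038.

1.0038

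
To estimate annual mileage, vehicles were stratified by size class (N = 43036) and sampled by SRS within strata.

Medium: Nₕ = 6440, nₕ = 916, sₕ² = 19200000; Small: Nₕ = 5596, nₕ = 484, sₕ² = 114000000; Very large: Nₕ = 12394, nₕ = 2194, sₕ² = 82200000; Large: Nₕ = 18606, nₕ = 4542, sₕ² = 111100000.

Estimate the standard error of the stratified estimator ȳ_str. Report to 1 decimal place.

Var(ȳ_str) = Σₕ Wₕ²(1 − fₕ)sₕ²/nₕ with Wₕ = Nₕ/N, N = 43036.
Medium: Wₕ = 0.14964216; term = 0.14964216²·(1 − 0.14223602)·19200000/916 = 402.60716.
Small: Wₕ = 0.13003067; term = 0.13003067²·(1 − 0.08649035)·114000000/484 = 3638.013.
Very large: Wₕ = 0.28799145; term = 0.28799145²·(1 − 0.17702114)·82200000/2194 = 2557.3081.
Large: Wₕ = 0.43233572; term = 0.43233572²·(1 − 0.24411480)·111100000/4542 = 3455.9305.
Sum = 10053.859.
SE = √(10053.859) = 100.3.

100.3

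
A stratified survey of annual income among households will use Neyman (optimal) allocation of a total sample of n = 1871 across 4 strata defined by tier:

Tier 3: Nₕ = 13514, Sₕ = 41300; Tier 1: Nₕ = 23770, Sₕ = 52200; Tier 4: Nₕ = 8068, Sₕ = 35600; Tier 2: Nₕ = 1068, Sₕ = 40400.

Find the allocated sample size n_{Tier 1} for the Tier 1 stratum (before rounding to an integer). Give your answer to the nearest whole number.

Neyman allocation: nₕ = n·NₕSₕ / Σⱼ NⱼSⱼ.
Σ NⱼSⱼ = 13514·41300 + 23770·52200 + 8068·35600 + 1068·40400 = 2.1292902 × 10^9.
n_{Tier 1} = 1871·23770·52200 / (2.1292902 × 10^9) = 1090.

1090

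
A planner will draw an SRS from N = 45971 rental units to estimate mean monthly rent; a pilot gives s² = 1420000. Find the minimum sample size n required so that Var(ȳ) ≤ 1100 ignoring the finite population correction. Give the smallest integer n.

Without fpc, n₀ = s²/D = 1420000/1100 = 1290.9091.
Rounding up, n = 1291.

1291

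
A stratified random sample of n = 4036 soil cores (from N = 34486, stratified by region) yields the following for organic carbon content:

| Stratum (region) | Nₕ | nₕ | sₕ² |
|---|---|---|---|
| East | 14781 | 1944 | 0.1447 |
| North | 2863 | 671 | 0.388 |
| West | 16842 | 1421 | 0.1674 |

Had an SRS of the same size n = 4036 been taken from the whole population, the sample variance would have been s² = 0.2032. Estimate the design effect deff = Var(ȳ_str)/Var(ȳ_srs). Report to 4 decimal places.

0.9145

Var(ȳ_str) = Σ Wₕ²(1−fₕ)sₕ²/nₕ with Wₕ = Nₕ/34486:
  East: (14781/34486)²·(1−1944/14781)·0.1447/1944 = 1.1875557 × 10^-5
  North: (2863/34486)²·(1−671/2863)·0.388/671 = 3.0513038 × 10^-6
  West: (16842/34486)²·(1−1421/16842)·0.1674/1421 = 2.5726572 × 10^-5
  → Var(ȳ_str) = 4.0653433 × 10^-5.
Var(ȳ_srs) = (1 − 4036/34486)·0.2032/4036 = 4.4454632 × 10^-5.
deff = (4.0653433 × 10^-5) / (4.4454632 × 10^-5) = 0.9145.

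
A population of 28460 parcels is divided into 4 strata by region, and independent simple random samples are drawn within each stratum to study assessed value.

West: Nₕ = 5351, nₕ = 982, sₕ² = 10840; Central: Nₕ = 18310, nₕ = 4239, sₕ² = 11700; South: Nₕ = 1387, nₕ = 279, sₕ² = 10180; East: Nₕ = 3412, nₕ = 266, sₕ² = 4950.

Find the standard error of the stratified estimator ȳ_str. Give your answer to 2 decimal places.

1.23

Var(ȳ_str) = Σₕ Wₕ²(1 − fₕ)sₕ²/nₕ with Wₕ = Nₕ/N, N = 28460.
West: Wₕ = 0.18801827; term = 0.18801827²·(1 − 0.18351710)·10840/982 = 0.31861411.
Central: Wₕ = 0.64335910; term = 0.64335910²·(1 − 0.23151283)·11700/4239 = 0.87794227.
South: Wₕ = 0.04873507; term = 0.04873507²·(1 − 0.20115357)·10180/279 = 0.06922931.
East: Wₕ = 0.11988756; term = 0.11988756²·(1 − 0.07796014)·4950/266 = 0.24661615.
Sum = 1.5124018.
SE = √(1.5124018) = 1.23.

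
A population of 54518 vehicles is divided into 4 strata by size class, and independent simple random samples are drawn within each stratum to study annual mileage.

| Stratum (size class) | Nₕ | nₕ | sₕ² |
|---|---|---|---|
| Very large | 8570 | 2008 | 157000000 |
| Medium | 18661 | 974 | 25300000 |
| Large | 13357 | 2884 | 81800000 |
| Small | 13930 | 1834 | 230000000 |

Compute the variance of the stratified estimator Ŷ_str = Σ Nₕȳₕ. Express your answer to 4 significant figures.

Var(Ŷ_str) = Σₕ Nₕ²(1 − fₕ)sₕ²/nₕ.
Very large: 8570²·(1 − 2008/8570)·157000000/2008 = 4.3969648 × 10^12.
Medium: 18661²·(1 − 974/18661)·25300000/974 = 8.573352 × 10^12.
Large: 13357²·(1 − 2884/13357)·81800000/2884 = 3.9676931 × 10^12.
Small: 13930²·(1 − 1834/13930)·230000000/1834 = 2.1131066 × 10^13.
Sum = 3.8069076 × 10^13.

3.807 × 10^13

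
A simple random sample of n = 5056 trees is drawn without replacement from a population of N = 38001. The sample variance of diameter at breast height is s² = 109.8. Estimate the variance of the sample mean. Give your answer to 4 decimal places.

0.0188

Under SRS without replacement, Var(ȳ) = (1 − f)·s²/n with f = n/N = 5056/38001 = 0.13304913.
Var(ȳ) = (1 − 0.13304913)·109.8/5056 = 0.86695087·0.021716772 = 0.018827375.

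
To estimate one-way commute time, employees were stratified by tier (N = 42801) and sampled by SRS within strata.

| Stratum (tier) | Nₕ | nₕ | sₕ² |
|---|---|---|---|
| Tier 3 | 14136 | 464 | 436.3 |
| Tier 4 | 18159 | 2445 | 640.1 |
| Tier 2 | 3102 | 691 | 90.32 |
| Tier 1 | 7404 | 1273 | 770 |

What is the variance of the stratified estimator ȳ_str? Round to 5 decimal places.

0.15550

Var(ȳ_str) = Σₕ Wₕ²(1 − fₕ)sₕ²/nₕ with Wₕ = Nₕ/N, N = 42801.
Tier 3: Wₕ = 0.33027266; term = 0.33027266²·(1 − 0.03282400)·436.3/464 = 0.099201442.
Tier 4: Wₕ = 0.42426579; term = 0.42426579²·(1 − 0.13464398)·640.1/2445 = 0.040779304.
Tier 2: Wₕ = 0.07247494; term = 0.07247494²·(1 − 0.22275951)·90.32/691 = 5.3362609 × 10^-4.
Tier 1: Wₕ = 0.17298661; term = 0.17298661²·(1 − 0.17193409)·770/1273 = 0.014988294.
Sum = 0.15550267.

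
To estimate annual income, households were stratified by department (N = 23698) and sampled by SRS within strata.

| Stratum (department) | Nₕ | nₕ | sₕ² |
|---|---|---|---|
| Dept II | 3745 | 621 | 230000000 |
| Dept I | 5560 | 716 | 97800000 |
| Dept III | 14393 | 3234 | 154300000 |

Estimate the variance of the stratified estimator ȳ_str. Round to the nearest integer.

Var(ȳ_str) = Σₕ Wₕ²(1 − fₕ)sₕ²/nₕ with Wₕ = Nₕ/N, N = 23698.
Dept II: Wₕ = 0.15803021; term = 0.15803021²·(1 − 0.16582109)·230000000/621 = 7715.7064.
Dept I: Wₕ = 0.23461896; term = 0.23461896²·(1 − 0.12877698)·97800000/716 = 6550.6043.
Dept III: Wₕ = 0.60735083; term = 0.60735083²·(1 − 0.22469256)·154300000/3234 = 13645.175.
Sum = 27911.486.

27911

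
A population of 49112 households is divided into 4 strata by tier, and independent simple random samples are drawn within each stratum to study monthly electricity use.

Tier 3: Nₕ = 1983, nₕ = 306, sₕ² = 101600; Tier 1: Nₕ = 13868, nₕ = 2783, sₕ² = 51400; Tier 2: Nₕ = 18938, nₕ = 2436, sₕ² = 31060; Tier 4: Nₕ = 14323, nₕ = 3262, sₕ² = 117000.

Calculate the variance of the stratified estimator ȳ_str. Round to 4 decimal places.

Var(ȳ_str) = Σₕ Wₕ²(1 − fₕ)sₕ²/nₕ with Wₕ = Nₕ/N, N = 49112.
Tier 3: Wₕ = 0.04037710; term = 0.04037710²·(1 − 0.15431165)·101600/306 = 0.45777579.
Tier 1: Wₕ = 0.28237498; term = 0.28237498²·(1 − 0.20067782)·51400/2783 = 1.1771294.
Tier 2: Wₕ = 0.38560841; term = 0.38560841²·(1 − 0.12863027)·31060/2436 = 1.6520364.
Tier 4: Wₕ = 0.29163952; term = 0.29163952²·(1 − 0.22774558)·117000/3262 = 2.3558902.
Sum = 5.6428318.

5.6428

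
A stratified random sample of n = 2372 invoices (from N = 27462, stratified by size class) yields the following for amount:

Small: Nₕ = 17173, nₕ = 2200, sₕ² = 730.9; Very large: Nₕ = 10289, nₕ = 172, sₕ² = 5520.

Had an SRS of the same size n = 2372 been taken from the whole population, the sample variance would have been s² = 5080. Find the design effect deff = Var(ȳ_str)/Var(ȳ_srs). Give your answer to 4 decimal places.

2.3218

Var(ȳ_str) = Σ Wₕ²(1−fₕ)sₕ²/nₕ with Wₕ = Nₕ/27462:
  Small: (17173/27462)²·(1−2200/17173)·730.9/2200 = 0.11327288
  Very large: (10289/27462)²·(1−172/10289)·5520/172 = 4.4296685
  → Var(ȳ_str) = 4.5429414.
Var(ȳ_srs) = (1 − 2372/27462)·5080/2372 = 1.9566697.
deff = 4.5429414 / 1.9566697 = 2.3218.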